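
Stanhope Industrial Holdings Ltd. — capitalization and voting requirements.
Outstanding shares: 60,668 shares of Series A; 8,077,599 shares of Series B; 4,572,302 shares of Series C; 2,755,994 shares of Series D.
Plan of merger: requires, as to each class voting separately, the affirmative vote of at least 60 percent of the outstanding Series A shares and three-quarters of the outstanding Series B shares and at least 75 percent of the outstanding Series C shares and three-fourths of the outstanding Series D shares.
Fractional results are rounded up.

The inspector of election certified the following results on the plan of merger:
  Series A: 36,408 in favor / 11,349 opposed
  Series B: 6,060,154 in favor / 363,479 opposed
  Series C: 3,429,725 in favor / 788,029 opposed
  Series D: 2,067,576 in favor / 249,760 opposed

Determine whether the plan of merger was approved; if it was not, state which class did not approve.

Approved — every class gave the required vote.

Series A: 3/5 of 60668 = 36400.80, rounded up to 36401; 36,401 required, 36,408 in favor — approved.
Series B: 3/4 of 8077599 = 6058199.25, rounded up to 6058200; 6,058,200 required, 6,060,154 in favor — approved.
Series C: 3/4 of 4572302 = 3429226.50, rounded up to 3429227; 3,429,227 required, 3,429,725 in favor — approved.
Series D: 3/4 of 2755994 = 2066995.50, rounded up to 2066996; 2,066,996 required, 2,067,576 in favor — approved.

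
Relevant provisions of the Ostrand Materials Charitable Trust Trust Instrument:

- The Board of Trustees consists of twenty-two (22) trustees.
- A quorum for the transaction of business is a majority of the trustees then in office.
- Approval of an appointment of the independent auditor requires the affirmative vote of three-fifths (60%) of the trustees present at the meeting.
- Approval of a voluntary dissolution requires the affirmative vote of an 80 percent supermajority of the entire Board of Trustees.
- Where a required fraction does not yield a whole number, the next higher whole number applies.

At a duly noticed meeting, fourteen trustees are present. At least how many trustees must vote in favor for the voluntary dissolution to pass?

The voluntary dissolution requires four-fifths of the entire Board of Trustees (22).
4/5 of 22 = 17.60, rounded up to 18.
(Only 14 can vote, so the voluntary dissolution cannot pass at this meeting, but the required vote is still 18.)

18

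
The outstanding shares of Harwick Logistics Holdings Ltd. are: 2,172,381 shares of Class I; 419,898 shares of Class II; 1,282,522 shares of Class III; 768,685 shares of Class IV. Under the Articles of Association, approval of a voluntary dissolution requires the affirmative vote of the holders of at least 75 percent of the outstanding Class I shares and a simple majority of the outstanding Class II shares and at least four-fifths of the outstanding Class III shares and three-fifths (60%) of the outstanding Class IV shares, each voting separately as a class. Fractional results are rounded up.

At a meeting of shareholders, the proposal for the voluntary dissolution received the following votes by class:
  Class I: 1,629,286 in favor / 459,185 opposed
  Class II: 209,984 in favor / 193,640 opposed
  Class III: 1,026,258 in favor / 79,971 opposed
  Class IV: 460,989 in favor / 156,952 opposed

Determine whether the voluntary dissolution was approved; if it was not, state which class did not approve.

Class I: 3/4 of 2172381 = 1629285.75, rounded up to 1629286; 1,629,286 required, 1,629,286 in favor — approved.
Class II: a majority of 419898 is 209950; 209,950 required, 209,984 in favor — approved.
Class III: 4/5 of 1282522 = 1026017.60, rounded up to 1026018; 1,026,018 required, 1,026,258 in favor — approved.
Class IV: 3/5 of 768685 = 461211; 461,211 required, 460,989 in favor — not approved.

Not approved — the Class IV shares did not give the required vote.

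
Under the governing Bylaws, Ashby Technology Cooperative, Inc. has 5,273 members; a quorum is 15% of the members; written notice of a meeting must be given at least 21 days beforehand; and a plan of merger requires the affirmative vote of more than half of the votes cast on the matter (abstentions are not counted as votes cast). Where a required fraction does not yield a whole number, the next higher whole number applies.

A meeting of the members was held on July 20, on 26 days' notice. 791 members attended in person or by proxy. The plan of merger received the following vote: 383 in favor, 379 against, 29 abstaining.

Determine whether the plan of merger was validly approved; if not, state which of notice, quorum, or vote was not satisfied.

Valid — all requirements satisfied.

Notice: 26 days given; 21 required. Satisfied.
Quorum: 15% of 5,273 = 790.95, rounded up to 791; 791 present. Satisfied.
Vote: requires a majority of the votes cast (791 − 29 abstaining = 762); a majority of 762 is 382, so 382 needed; 383 in favor. Satisfied.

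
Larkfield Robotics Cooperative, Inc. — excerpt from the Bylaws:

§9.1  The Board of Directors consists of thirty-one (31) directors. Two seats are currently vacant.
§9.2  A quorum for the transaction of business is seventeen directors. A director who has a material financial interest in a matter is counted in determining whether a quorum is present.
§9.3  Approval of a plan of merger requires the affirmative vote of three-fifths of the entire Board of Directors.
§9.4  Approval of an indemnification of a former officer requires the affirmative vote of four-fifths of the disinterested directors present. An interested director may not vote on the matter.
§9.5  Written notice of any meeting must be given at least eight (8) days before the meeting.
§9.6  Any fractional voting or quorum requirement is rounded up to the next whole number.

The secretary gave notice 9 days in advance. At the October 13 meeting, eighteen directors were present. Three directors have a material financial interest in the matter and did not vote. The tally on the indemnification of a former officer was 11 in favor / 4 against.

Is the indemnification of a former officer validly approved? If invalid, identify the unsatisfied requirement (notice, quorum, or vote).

Invalid — vote requirement not satisfied.

Notice: 9 days given; 8 required (9 ≥ 8). Satisfied.
Quorum: 18 present (interested directors count toward quorum); quorum is 17. Satisfied.
Vote: the indemnification of a former officer requires four-fifths of the disinterested directors present (18 − 3 = 15). 4/5 of 15 = 12, so 12 affirmative votes are needed; 11 voted in favor. Not satisfied.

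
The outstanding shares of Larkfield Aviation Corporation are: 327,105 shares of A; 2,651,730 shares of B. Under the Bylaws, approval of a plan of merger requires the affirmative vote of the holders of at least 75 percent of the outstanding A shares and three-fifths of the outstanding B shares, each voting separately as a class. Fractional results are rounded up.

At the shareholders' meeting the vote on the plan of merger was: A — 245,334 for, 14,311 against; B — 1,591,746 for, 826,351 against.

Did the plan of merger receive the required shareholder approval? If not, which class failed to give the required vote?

A: 3/4 of 327105 = 245328.75, rounded up to 245329; 245,329 required, 245,334 in favor — approved.
B: 3/5 of 2651730 = 1591038; 1,591,038 required, 1,591,746 in favor — approved.

Approved — every class gave the required vote.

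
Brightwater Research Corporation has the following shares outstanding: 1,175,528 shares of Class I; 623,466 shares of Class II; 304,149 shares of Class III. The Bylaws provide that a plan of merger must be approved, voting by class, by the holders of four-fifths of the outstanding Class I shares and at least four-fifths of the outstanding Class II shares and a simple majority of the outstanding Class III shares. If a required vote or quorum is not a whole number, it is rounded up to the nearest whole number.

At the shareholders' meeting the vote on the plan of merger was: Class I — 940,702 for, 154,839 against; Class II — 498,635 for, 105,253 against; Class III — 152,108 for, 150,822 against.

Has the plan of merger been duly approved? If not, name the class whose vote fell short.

Class I: 4/5 of 1175528 = 940422.40, rounded up to 940423; 940,423 required, 940,702 in favor — approved.
Class II: 4/5 of 623466 = 498772.80, rounded up to 498773; 498,773 required, 498,635 in favor — not approved.
Class III: a majority of 304149 is 152075; 152,075 required, 152,108 in favor — approved.

Not approved — the Class II shares did not give the required vote.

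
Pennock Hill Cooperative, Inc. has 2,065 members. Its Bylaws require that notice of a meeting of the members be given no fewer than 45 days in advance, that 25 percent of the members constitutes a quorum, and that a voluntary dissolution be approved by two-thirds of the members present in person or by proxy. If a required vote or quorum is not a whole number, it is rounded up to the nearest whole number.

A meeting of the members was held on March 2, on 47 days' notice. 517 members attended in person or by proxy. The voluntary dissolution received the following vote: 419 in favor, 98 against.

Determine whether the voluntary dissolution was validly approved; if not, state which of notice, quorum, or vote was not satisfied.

Notice: 47 days given; 45 required. Satisfied.
Quorum: 25% of 2,065 = 516.25, rounded up to 517; 517 present. Satisfied.
Vote: requires two-thirds of those present (517); 2/3 of 517 = 344.67, rounded up to 345, so 345 needed; 419 in favor. Satisfied.

Valid — all requirements satisfied.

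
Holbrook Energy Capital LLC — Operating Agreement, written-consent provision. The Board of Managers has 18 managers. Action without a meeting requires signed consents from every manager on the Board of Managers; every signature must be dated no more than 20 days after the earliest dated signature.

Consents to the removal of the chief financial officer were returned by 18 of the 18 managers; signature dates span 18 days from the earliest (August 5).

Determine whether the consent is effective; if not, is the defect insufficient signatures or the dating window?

Effective — both the signature and dating-window requirements are satisfied.

Signatures required: all of 18 — unanimous means all 18, so 18 needed; 18 signed. Sufficient.
Dating window: the latest signature is 18 days after the earliest; the limit is 20 days. Within the window.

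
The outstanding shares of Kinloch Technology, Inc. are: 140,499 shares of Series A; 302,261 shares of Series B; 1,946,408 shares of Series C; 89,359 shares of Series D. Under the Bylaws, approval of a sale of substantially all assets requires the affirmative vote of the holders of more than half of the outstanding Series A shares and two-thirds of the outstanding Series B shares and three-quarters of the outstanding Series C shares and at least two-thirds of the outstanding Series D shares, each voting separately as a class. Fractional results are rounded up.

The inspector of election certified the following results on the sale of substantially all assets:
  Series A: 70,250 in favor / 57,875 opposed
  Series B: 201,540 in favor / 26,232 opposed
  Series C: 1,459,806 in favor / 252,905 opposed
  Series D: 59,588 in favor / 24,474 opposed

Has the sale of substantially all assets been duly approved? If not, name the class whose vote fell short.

Series A: a majority of 140499 is 70250; 70,250 required, 70,250 in favor — approved.
Series B: 2/3 of 302261 = 201507.33, rounded up to 201508; 201,508 required, 201,540 in favor — approved.
Series C: 3/4 of 1946408 = 1459806; 1,459,806 required, 1,459,806 in favor — approved.
Series D: 2/3 of 89359 = 59572.67, rounded up to 59573; 59,573 required, 59,588 in favor — approved.

Approved — every class gave the required vote.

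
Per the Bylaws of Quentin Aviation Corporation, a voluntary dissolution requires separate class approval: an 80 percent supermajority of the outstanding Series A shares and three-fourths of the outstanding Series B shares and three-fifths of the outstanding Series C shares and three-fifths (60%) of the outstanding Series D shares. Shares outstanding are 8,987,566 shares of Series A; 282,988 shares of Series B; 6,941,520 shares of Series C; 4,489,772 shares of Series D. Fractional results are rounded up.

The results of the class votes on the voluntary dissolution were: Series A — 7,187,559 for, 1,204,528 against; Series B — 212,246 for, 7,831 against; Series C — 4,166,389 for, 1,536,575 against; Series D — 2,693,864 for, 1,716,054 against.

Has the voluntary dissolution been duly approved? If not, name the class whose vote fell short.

Series A: 4/5 of 8987566 = 7190052.80, rounded up to 7190053; 7,190,053 required, 7,187,559 in favor — not approved.
Series B: 3/4 of 282988 = 212241; 212,241 required, 212,246 in favor — approved.
Series C: 3/5 of 6941520 = 4164912; 4,164,912 required, 4,166,389 in favor — approved.
Series D: 3/5 of 4489772 = 2693863.20, rounded up to 2693864; 2,693,864 required, 2,693,864 in favor — approved.

Not approved — the Series A shares did not give the required vote.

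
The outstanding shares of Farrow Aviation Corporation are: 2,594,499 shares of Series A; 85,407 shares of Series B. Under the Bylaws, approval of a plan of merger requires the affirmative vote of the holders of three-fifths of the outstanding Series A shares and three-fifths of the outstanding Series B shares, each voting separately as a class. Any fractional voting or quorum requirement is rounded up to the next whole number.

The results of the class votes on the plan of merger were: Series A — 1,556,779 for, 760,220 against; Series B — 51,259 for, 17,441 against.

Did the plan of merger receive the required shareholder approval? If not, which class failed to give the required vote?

Approved — every class gave the required vote.

Series A: 3/5 of 2594499 = 1556699.40, rounded up to 1556700; 1,556,700 required, 1,556,779 in favor — approved.
Series B: 3/5 of 85407 = 51244.20, rounded up to 51245; 51,245 required, 51,259 in favor — approved.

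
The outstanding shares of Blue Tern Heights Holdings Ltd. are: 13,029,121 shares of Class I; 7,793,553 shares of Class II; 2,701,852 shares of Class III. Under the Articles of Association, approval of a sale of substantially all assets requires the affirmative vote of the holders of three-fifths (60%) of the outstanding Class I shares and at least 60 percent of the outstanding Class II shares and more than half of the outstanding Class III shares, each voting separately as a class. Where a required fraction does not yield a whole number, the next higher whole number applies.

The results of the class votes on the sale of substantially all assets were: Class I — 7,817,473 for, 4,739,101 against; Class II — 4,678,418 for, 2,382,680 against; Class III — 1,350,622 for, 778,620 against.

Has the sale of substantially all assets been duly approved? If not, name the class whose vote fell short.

Class I: 3/5 of 13029121 = 7817472.60, rounded up to 7817473; 7,817,473 required, 7,817,473 in favor — approved.
Class II: 3/5 of 7793553 = 4676131.80, rounded up to 4676132; 4,676,132 required, 4,678,418 in favor — approved.
Class III: a majority of 2701852 is 1350927; 1,350,927 required, 1,350,622 in favor — not approved.

Not approved — the Class III shares did not give the required vote.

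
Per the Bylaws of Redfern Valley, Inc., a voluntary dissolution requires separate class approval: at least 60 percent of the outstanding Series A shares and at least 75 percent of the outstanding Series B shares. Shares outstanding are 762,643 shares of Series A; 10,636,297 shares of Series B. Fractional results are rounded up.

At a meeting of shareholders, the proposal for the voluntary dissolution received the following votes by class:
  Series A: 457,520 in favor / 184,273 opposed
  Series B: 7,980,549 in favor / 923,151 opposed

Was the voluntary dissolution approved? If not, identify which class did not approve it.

Not approved — the Series A shares did not give the required vote.

Series A: 3/5 of 762643 = 457585.80, rounded up to 457586; 457,586 required, 457,520 in favor — not approved.
Series B: 3/4 of 10636297 = 7977222.75, rounded up to 7977223; 7,977,223 required, 7,980,549 in favor — approved.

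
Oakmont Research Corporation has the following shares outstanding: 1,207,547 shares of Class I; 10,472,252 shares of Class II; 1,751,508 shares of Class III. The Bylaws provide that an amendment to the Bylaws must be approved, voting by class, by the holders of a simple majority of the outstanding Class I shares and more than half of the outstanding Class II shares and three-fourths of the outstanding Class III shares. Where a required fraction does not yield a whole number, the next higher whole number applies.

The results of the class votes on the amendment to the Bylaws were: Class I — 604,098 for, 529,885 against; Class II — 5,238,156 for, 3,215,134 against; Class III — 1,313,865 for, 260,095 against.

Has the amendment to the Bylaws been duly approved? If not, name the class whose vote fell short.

Class I: a majority of 1207547 is 603774; 603,774 required, 604,098 in favor — approved.
Class II: a majority of 10472252 is 5236127; 5,236,127 required, 5,238,156 in favor — approved.
Class III: 3/4 of 1751508 = 1313631; 1,313,631 required, 1,313,865 in favor — approved.

Approved — every class gave the required vote.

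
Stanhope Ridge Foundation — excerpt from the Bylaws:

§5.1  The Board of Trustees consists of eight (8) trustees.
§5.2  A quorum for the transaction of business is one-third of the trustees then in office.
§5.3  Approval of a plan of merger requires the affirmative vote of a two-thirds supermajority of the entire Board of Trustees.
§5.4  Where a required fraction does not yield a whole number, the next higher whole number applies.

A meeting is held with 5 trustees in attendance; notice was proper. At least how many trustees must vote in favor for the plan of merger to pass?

The plan of merger requires two-thirds of the entire Board of Trustees (8).
2/3 of 8 = 5.33, rounded up to 6.
(Only 5 can vote, so the plan of merger cannot pass at this meeting, but the required vote is still 6.)

6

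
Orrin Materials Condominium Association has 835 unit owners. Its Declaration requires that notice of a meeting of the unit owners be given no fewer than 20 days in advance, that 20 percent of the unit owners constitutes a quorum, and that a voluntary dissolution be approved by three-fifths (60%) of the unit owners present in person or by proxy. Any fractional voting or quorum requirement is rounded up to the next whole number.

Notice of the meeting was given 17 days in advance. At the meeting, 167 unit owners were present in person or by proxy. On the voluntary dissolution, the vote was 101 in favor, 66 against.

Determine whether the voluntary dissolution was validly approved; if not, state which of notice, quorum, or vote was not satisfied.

Notice: 17 days given; 20 required. Not satisfied.
Quorum: 20% of 835 = 167; 167 present. Satisfied.
Vote: requires three-fifths of those present (167); 3/5 of 167 = 100.20, rounded up to 101, so 101 needed; 101 in favor. Satisfied.

Invalid — notice requirement not satisfied.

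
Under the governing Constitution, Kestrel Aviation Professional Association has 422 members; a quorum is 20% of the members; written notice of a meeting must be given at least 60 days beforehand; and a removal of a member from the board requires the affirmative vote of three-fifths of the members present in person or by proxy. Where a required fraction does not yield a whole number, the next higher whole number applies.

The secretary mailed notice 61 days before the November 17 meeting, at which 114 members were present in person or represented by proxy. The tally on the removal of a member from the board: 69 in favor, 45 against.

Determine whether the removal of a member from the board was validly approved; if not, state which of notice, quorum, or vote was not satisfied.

Valid — all requirements satisfied.

Notice: 61 days given; 60 required. Satisfied.
Quorum: 20% of 422 = 84.40, rounded up to 85; 114 present. Satisfied.
Vote: requires three-fifths of those present (114); 3/5 of 114 = 68.40, rounded up to 69, so 69 needed; 69 in favor. Satisfied.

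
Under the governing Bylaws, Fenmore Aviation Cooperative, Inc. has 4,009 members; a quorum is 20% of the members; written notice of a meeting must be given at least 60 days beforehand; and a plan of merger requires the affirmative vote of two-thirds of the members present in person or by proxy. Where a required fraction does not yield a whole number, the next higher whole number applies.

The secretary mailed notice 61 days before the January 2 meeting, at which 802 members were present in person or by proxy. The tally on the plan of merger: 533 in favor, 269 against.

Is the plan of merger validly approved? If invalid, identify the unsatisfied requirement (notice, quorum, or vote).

Notice: 61 days given; 60 required. Satisfied.
Quorum: 20% of 4,009 = 801.80, rounded up to 802; 802 present. Satisfied.
Vote: requires two-thirds of those present (802); 2/3 of 802 = 534.67, rounded up to 535, so 535 needed; 533 in favor. Not satisfied.

Invalid — vote requirement not satisfied.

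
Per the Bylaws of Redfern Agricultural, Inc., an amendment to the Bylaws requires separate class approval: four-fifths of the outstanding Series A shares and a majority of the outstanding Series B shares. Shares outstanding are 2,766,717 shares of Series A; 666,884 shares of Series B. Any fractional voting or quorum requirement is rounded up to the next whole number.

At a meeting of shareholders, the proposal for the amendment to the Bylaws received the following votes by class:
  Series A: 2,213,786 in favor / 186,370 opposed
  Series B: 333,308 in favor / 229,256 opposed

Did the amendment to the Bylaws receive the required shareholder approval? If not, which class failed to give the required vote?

Series A: 4/5 of 2766717 = 2213373.60, rounded up to 2213374; 2,213,374 required, 2,213,786 in favor — approved.
Series B: a majority of 666884 is 333443; 333,443 required, 333,308 in favor — not approved.

Not approved — the Series B shares did not give the required vote.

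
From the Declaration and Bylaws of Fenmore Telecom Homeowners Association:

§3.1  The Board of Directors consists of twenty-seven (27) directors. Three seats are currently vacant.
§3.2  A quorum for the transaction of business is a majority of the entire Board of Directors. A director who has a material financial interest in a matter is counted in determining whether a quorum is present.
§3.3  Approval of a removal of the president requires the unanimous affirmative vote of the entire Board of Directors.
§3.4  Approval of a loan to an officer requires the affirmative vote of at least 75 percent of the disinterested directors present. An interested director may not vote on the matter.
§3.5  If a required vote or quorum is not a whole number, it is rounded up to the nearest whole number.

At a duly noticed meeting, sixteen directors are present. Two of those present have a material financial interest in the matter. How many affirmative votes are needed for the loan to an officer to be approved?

11

The loan to an officer requires three-fourths of the disinterested directors present (16 − 2 = 14).
3/4 of 14 = 10.50, rounded up to 11.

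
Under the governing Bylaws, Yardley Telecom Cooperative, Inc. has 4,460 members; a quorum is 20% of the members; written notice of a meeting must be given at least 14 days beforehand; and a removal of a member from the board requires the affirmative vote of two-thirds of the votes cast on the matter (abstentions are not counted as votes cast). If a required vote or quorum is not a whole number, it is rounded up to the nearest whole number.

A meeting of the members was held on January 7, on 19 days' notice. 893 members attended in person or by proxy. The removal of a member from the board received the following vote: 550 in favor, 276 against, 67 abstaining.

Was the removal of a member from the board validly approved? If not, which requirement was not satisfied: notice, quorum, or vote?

Notice: 19 days given; 14 required. Satisfied.
Quorum: 20% of 4,460 = 892; 893 present. Satisfied.
Vote: requires two-thirds of the votes cast (893 − 67 abstaining = 826); 2/3 of 826 = 550.67, rounded up to 551, so 551 needed; 550 in favor. Not satisfied.

Invalid — vote requirement not satisfied.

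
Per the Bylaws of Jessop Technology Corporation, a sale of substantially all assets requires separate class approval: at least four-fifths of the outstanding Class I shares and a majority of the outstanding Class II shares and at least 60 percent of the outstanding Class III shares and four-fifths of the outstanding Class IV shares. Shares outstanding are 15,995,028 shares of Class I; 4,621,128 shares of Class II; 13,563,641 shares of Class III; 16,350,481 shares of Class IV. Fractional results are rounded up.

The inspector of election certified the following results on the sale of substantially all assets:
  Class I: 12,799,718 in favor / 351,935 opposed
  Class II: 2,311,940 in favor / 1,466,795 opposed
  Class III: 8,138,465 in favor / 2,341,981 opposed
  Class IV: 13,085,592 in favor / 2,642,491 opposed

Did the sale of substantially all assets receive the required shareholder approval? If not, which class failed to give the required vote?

Approved — every class gave the required vote.

Class I: 4/5 of 15995028 = 12796022.40, rounded up to 12796023; 12,796,023 required, 12,799,718 in favor — approved.
Class II: a majority of 4621128 is 2310565; 2,310,565 required, 2,311,940 in favor — approved.
Class III: 3/5 of 13563641 = 8138184.60, rounded up to 8138185; 8,138,185 required, 8,138,465 in favor — approved.
Class IV: 4/5 of 16350481 = 13080384.80, rounded up to 13080385; 13,080,385 required, 13,085,592 in favor — approved.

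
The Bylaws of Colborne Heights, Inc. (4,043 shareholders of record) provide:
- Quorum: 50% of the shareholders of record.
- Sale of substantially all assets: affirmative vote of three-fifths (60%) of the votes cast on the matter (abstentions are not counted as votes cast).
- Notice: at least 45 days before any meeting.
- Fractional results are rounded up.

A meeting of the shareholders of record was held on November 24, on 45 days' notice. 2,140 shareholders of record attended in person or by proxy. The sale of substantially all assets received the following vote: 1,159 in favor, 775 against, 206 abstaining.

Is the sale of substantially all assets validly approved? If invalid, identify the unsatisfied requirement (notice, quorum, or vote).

Invalid — vote requirement not satisfied.

Notice: 45 days given; 45 required. Satisfied.
Quorum: 50% of 4,043 = 2,021.50, rounded up to 2,022; 2,140 present. Satisfied.
Vote: requires three-fifths of the votes cast (2,140 − 206 abstaining = 1,934); 3/5 of 1934 = 1160.40, rounded up to 1161, so 1,161 needed; 1,159 in favor. Not satisfied.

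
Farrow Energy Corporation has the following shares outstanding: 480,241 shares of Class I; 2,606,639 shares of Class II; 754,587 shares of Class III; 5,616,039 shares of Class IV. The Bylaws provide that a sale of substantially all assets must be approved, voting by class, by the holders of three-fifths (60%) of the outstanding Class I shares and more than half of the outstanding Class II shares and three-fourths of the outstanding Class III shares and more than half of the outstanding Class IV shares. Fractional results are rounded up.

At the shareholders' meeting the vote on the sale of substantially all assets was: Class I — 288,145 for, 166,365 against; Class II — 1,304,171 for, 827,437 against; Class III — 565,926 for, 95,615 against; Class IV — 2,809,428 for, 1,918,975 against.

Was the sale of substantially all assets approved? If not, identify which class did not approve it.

Class I: 3/5 of 480241 = 288144.60, rounded up to 288145; 288,145 required, 288,145 in favor — approved.
Class II: a majority of 2606639 is 1303320; 1,303,320 required, 1,304,171 in favor — approved.
Class III: 3/4 of 754587 = 565940.25, rounded up to 565941; 565,941 required, 565,926 in favor — not approved.
Class IV: a majority of 5616039 is 2808020; 2,808,020 required, 2,809,428 in favor — approved.

Not approved — the Class III shares did not give the required vote.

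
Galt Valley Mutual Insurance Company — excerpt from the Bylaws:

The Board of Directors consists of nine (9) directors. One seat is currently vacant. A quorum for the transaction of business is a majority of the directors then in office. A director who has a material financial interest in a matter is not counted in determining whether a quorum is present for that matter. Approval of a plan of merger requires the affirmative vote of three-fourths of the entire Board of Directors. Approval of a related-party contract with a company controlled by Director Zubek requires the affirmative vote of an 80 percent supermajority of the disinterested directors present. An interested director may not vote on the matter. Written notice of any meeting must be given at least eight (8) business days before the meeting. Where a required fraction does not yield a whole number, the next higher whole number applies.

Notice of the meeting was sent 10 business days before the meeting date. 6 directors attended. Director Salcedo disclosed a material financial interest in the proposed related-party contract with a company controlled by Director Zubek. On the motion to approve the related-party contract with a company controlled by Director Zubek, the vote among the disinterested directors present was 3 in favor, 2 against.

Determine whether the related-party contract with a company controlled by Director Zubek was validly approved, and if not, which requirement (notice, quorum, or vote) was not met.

Invalid — vote requirement not satisfied.

Notice: 10 business days given; 8 required (10 ≥ 8). Satisfied.
Quorum: 6 present, but the 1 interested director does not count, leaving 5. Quorum is 5. Satisfied.
Vote: the related-party contract with a company controlled by Director Zubek requires four-fifths of the disinterested directors present (6 − 1 = 5). 4/5 of 5 = 4, so 4 affirmative votes are needed; 3 voted in favor. Not satisfied.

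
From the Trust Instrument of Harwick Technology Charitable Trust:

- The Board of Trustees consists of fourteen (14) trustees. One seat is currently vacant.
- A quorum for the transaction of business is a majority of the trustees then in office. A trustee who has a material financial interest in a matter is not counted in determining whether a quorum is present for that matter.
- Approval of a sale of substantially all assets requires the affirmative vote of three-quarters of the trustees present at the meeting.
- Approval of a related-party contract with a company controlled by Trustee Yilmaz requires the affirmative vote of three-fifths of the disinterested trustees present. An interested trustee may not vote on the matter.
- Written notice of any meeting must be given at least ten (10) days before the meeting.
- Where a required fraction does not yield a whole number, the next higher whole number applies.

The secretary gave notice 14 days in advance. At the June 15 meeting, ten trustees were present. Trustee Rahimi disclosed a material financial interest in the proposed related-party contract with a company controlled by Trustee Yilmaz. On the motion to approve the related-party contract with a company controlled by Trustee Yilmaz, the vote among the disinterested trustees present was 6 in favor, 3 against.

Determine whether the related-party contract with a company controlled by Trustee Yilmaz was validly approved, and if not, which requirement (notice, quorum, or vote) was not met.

Notice: 14 days given; 10 required (14 ≥ 10). Satisfied.
Quorum: 10 present, but the 1 interested trustee does not count, leaving 9. Quorum is 7. Satisfied.
Vote: the related-party contract with a company controlled by Trustee Yilmaz requires three-fifths of the disinterested trustees present (10 − 1 = 9). 3/5 of 9 = 5.40, rounded up to 6, so 6 affirmative votes are needed; 6 voted in favor. Satisfied.

Valid — all requirements satisfied.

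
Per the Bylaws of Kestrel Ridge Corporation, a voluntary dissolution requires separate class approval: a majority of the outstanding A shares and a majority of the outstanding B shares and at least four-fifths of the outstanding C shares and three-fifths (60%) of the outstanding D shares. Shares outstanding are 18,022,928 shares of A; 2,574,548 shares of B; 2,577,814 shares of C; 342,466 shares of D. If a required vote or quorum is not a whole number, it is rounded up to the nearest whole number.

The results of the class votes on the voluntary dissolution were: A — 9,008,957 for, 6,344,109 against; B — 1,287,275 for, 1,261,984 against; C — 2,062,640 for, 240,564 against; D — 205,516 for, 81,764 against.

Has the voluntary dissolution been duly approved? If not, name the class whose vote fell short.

Not approved — the A shares did not give the required vote.

A: a majority of 18022928 is 9011465; 9,011,465 required, 9,008,957 in favor — not approved.
B: a majority of 2574548 is 1287275; 1,287,275 required, 1,287,275 in favor — approved.
C: 4/5 of 2577814 = 2062251.20, rounded up to 2062252; 2,062,252 required, 2,062,640 in favor — approved.
D: 3/5 of 342466 = 205479.60, rounded up to 205480; 205,480 required, 205,516 in favor — approved.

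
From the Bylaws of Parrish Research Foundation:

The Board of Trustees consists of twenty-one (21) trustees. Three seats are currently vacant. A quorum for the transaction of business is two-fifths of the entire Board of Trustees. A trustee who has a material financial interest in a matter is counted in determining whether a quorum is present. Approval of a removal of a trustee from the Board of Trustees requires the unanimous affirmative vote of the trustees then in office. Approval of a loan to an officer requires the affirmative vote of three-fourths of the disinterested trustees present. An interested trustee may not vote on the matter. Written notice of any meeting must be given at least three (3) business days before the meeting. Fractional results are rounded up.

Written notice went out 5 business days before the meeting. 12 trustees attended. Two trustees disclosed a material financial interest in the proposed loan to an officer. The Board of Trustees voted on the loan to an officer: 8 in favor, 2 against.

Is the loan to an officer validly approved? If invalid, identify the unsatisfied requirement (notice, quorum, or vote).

Valid — all requirements satisfied.

Notice: 5 business days given; 3 required (5 ≥ 3). Satisfied.
Quorum: 12 present (interested trustees count toward quorum); quorum is 9. Satisfied.
Vote: the loan to an officer requires three-fourths of the disinterested trustees present (12 − 2 = 10). 3/4 of 10 = 7.50, rounded up to 8, so 8 affirmative votes are needed; 8 voted in favor. Satisfied.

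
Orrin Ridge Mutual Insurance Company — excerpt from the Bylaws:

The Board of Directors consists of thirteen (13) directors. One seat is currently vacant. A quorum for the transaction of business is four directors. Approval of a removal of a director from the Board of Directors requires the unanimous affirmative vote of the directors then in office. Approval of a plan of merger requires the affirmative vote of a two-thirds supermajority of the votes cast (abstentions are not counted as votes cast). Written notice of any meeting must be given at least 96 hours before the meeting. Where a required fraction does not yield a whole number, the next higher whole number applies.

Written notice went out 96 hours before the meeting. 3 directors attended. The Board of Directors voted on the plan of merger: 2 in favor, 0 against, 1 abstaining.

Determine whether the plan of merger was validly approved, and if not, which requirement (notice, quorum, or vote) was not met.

Notice: 96 hours given; 96 required (96 ≥ 96). Satisfied.
Quorum: 3 present; quorum is 4. Not satisfied.
Vote: the plan of merger requires two-thirds of the votes cast (3 present − 1 abstaining = 2). 2/3 of 2 = 1.33, rounded up to 2, so 2 affirmative votes are needed; 2 voted in favor. Satisfied. (Moot — without a quorum no business can be validly transacted.)

Invalid — quorum requirement not satisfied.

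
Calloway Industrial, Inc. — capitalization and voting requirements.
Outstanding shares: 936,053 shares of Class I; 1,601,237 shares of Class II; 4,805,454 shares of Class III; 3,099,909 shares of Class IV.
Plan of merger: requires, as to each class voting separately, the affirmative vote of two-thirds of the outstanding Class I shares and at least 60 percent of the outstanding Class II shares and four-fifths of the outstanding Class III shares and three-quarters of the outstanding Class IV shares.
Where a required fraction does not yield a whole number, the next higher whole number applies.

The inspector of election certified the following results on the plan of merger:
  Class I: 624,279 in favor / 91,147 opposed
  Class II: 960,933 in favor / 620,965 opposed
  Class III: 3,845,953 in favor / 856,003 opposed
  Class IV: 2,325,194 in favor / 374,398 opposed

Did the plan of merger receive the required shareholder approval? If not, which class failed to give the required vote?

Class I: 2/3 of 936053 = 624035.33, rounded up to 624036; 624,036 required, 624,279 in favor — approved.
Class II: 3/5 of 1601237 = 960742.20, rounded up to 960743; 960,743 required, 960,933 in favor — approved.
Class III: 4/5 of 4805454 = 3844363.20, rounded up to 3844364; 3,844,364 required, 3,845,953 in favor — approved.
Class IV: 3/4 of 3099909 = 2324931.75, rounded up to 2324932; 2,324,932 required, 2,325,194 in favor — approved.

Approved — every class gave the required vote.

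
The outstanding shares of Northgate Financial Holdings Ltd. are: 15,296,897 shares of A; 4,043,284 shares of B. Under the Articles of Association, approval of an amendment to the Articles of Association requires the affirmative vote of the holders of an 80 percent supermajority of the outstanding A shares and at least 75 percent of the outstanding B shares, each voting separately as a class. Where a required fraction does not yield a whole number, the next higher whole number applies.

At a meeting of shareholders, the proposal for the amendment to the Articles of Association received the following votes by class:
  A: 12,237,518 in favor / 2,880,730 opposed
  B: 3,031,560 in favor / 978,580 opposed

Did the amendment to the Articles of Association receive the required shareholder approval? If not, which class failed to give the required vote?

A: 4/5 of 15296897 = 12237517.60, rounded up to 12237518; 12,237,518 required, 12,237,518 in favor — approved.
B: 3/4 of 4043284 = 3032463; 3,032,463 required, 3,031,560 in favor — not approved.

Not approved — the B shares did not give the required vote.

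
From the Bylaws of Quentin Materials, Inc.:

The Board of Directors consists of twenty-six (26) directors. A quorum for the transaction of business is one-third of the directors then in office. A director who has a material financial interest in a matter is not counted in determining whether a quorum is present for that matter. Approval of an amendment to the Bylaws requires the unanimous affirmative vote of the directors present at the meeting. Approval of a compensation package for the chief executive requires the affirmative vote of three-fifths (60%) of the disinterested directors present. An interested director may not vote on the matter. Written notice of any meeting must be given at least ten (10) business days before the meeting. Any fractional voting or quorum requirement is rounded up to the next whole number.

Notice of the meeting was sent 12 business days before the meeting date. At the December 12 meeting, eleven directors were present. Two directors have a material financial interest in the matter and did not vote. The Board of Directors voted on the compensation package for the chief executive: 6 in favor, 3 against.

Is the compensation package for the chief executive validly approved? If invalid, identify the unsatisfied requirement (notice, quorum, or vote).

Valid — all requirements satisfied.

Notice: 12 business days given; 10 required (12 ≥ 10). Satisfied.
Quorum: 11 present, but the 2 interested directors do not count, leaving 9. Quorum is 9. Satisfied.
Vote: the compensation package for the chief executive requires three-fifths of the disinterested directors present (11 − 2 = 9). 3/5 of 9 = 5.40, rounded up to 6, so 6 affirmative votes are needed; 6 voted in favor. Satisfied.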